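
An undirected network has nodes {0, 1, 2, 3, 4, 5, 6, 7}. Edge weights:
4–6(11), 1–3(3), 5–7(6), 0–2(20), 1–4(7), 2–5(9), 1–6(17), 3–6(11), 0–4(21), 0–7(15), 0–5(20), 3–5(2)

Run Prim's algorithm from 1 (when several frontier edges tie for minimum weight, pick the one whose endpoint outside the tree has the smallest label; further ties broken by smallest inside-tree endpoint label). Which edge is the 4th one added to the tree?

1-4

Prim's algorithm from 1:
Step 1: cheapest edge leaving the tree is 1–3 (3); add 3.
Step 2: cheapest edge leaving the tree is 3–5 (2); add 5.
Step 3: cheapest edge leaving the tree is 5–7 (6); add 7.
Step 4: cheapest edge leaving the tree is 1–4 (7); add 4.
Step 5: cheapest edge leaving the tree is 2–5 (9); add 2.
Step 6: cheapest edge leaving the tree is 3–6 (11); add 6.
Step 7: cheapest edge leaving the tree is 0–7 (15); add 0.
The 4th edge added is 1–4.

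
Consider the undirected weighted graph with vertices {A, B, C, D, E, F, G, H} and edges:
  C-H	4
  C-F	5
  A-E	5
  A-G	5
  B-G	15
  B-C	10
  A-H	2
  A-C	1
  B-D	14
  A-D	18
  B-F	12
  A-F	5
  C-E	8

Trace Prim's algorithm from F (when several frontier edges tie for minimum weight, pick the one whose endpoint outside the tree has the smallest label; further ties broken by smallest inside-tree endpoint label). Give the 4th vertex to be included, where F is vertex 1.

H

Grow the tree from F using Prim:
Step 1: frontier [A-F 5, C-F 5, B-F 12] → take A-F (5); add A.
Step 2: frontier [A-C 1, A-H 2, A-E 5, A-G 5, A-D 18, C-F 5, B-F 12] → take A-C (1); add C.
Step 3: frontier [A-H 2, A-E 5, A-G 5, A-D 18, C-H 4, C-E 8, B-C 10, B-F 12] → take A-H (2); add H.
Step 4: frontier [A-E 5, A-G 5, A-D 18, C-E 8, B-C 10, B-F 12] → take A-E (5); add E.
Step 5: frontier [A-G 5, A-D 18, B-C 10, B-F 12] → take A-G (5); add G.
Step 6: frontier [A-D 18, B-C 10, B-F 12, B-G 15] → take B-C (10); add B.
Step 7: frontier [A-D 18, B-D 14] → take B-D (14); add D.
Vertex order: F, A, C, H, E, G, B, D. The 4th vertex is H.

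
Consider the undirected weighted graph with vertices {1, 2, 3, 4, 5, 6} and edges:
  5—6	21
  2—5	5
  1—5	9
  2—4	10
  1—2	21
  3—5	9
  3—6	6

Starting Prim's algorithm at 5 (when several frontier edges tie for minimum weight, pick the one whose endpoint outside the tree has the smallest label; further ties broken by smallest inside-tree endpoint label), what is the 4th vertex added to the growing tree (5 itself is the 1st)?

Prim's algorithm from 5:
Step 1: frontier [2—5 5, 1—5 9, 3—5 9, 5—6 21] → take 2—5 (5); add 2.
Step 2: frontier [2—4 10, 1—2 21, 1—5 9, 3—5 9, 5—6 21] → take 1—5 (9); add 1.
Step 3: frontier [2—4 10, 3—5 9, 5—6 21] → take 3—5 (9); add 3.
Step 4: frontier [2—4 10, 3—6 6, 5—6 21] → take 3—6 (6); add 6.
Step 5: frontier [2—4 10] → take 2—4 (10); add 4.
Vertex order: 5, 2, 1, 3, 6, 4. The 4th vertex is 3.

3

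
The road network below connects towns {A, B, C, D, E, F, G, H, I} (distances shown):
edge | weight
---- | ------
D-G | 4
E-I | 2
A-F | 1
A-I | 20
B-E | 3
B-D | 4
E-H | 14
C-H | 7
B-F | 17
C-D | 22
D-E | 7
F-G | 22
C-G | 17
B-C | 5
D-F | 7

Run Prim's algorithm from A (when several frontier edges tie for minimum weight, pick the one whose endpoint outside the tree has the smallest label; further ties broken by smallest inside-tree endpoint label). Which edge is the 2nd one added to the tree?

D-F

Prim's algorithm from A:
Step 1: cheapest edge leaving the tree is A-F (1); add F.
Step 2: cheapest edge leaving the tree is D-F (7); add D.
Step 3: cheapest edge leaving the tree is B-D (4); add B.
Step 4: cheapest edge leaving the tree is B-E (3); add E.
Step 5: cheapest edge leaving the tree is E-I (2); add I.
Step 6: cheapest edge leaving the tree is D-G (4); add G.
Step 7: cheapest edge leaving the tree is B-C (5); add C.
Step 8: cheapest edge leaving the tree is C-H (7); add H.
The 2nd edge added is D-F.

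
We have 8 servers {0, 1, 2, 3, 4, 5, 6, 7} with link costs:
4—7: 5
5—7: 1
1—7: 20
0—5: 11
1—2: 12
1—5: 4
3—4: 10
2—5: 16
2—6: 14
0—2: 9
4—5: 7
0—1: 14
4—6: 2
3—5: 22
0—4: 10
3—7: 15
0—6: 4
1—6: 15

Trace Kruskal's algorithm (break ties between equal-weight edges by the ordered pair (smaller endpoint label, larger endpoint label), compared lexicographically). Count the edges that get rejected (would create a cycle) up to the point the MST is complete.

Kruskal: consider edges lightest-first.
5—7 (1): add — endpoints in different components.
4—6 (2): add — endpoints in different components.
0—6 (4): add — endpoints in different components.
1—5 (4): add — endpoints in different components.
4—7 (5): add — endpoints in different components.
4—5 (7): skip — 4 and 5 already connected.
0—2 (9): add — endpoints in different components.
0—4 (10): skip — 0 and 4 already connected.
3—4 (10): add — endpoints in different components.
Edges rejected before the tree was complete: 2.

2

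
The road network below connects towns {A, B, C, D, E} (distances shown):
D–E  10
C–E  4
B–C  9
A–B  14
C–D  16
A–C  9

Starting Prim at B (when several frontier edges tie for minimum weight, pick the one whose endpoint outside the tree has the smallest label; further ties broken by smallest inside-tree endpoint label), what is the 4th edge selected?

Prim's algorithm from B:
Step 1: frontier [B–C 9, A–B 14] → take B–C (9); add C.
Step 2: frontier [A–B 14, C–E 4, A–C 9, C–D 16] → take C–E (4); add E.
Step 3: frontier [A–B 14, A–C 9, C–D 16, D–E 10] → take A–C (9); add A.
Step 4: frontier [C–D 16, D–E 10] → take D–E (10); add D.
The 4th edge added is D–E.

D-E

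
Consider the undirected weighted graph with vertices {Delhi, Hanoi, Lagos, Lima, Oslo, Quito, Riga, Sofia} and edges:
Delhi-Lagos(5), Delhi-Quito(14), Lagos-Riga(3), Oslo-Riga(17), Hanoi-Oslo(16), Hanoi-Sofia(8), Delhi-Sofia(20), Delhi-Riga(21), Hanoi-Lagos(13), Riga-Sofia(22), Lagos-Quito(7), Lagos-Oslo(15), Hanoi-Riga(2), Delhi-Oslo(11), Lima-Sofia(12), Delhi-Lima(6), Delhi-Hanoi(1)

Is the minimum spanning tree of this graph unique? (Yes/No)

Yes

Sort edges by weight, then run Kruskal:
Delhi-Hanoi (1): add — endpoints in different components.
Hanoi-Riga (2): add — endpoints in different components.
Lagos-Riga (3): add — endpoints in different components.
Delhi-Lagos (5): skip — Lagos and Delhi already connected.
Delhi-Lima (6): add — endpoints in different components.
Lagos-Quito (7): add — endpoints in different components.
Hanoi-Sofia (8): add — endpoints in different components.
Delhi-Oslo (11): add — endpoints in different components.
Every non-tree edge has weight strictly greater than the heaviest edge on the tree path between its endpoints, so the MST is unique.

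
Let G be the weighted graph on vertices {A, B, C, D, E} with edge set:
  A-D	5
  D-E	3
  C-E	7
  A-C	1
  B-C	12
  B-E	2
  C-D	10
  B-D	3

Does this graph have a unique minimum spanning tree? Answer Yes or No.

Kruskal: consider edges lightest-first.
A-C (1): add. Components now {A,C} {B} {D} {E}
B-E (2): add. Components now {A,C} {B,E} {D}
B-D (3): add. Components now {A,C} {B,D,E}
D-E (3): skip — D and E already connected.
A-D (5): add. Components now {A,B,C,D,E}
Non-tree edge D-E has weight 3, equal to the heaviest edge on its tree cycle — swapping gives another MST of the same weight. Not unique.

No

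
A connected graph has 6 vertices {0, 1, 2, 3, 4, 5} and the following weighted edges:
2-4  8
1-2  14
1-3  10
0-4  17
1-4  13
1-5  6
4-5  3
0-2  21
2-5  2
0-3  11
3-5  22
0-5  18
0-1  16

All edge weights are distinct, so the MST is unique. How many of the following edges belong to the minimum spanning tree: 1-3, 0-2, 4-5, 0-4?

2

Kruskal's algorithm — process edges by increasing weight (ties by edge label):
2-5 (2): add. Components now {0} {1} {2,5} {3} {4}
4-5 (3): add. Components now {0} {1} {2,4,5} {3}
1-5 (6): add. Components now {0} {1,2,4,5} {3}
2-4 (8): skip — 2 and 4 already connected.
1-3 (10): add. Components now {0} {1,2,3,4,5}
0-3 (11): add. Components now {0,1,2,3,4,5}
MST edge set: {2-5, 4-5, 1-5, 1-3, 0-3}.
Of the listed edges, {1-3, 4-5} are in the MST → 2.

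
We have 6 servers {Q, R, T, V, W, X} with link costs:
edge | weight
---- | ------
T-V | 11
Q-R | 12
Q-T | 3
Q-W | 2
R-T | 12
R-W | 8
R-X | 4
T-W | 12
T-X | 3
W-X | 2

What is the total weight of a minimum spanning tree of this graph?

22

Prim, starting at X.
Step 1: cheapest edge leaving the tree is W-X (2); add W.
Step 2: cheapest edge leaving the tree is Q-W (2); add Q.
Step 3: cheapest edge leaving the tree is Q-T (3); add T.
Step 4: cheapest edge leaving the tree is R-X (4); add R.
Step 5: cheapest edge leaving the tree is T-V (11); add V.
MST edges: W-X, Q-W, Q-T, R-X, T-V; total weight 2+2+3+4+11 = 22.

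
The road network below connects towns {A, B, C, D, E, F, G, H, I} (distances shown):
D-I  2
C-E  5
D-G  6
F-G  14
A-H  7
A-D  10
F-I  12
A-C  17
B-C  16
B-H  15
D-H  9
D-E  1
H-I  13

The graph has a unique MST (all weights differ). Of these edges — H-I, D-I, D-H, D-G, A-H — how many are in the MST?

4

Sort edges by weight, then run Kruskal:
D-E (1): add — endpoints in different components.
D-I (2): add — endpoints in different components.
C-E (5): add — endpoints in different components.
D-G (6): add — endpoints in different components.
A-H (7): add — endpoints in different components.
D-H (9): add — endpoints in different components.
A-D (10): skip — A and D already connected.
F-I (12): add — endpoints in different components.
H-I (13): skip — H and I already connected.
F-G (14): skip — F and G already connected.
B-H (15): add — endpoints in different components.
MST edge set: {D-E, D-I, C-E, D-G, A-H, D-H, F-I, B-H}.
Of the listed edges, {D-I, D-H, D-G, A-H} are in the MST → 4.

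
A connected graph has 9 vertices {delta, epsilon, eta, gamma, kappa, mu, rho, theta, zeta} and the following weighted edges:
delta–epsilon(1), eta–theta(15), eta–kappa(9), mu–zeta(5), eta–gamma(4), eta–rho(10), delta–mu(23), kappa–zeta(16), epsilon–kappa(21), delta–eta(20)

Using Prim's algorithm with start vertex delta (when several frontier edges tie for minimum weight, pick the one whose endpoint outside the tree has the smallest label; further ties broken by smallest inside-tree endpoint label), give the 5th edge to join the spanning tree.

Prim's algorithm from delta:
Step 1: frontier [delta–epsilon 1, delta–eta 20, delta–mu 23] → take delta–epsilon (1); add epsilon.
Step 2: frontier [delta–eta 20, delta–mu 23, epsilon–kappa 21] → take delta–eta (20); add eta.
Step 3: frontier [delta–mu 23, epsilon–kappa 21, eta–gamma 4, eta–kappa 9, eta–rho 10, eta–theta 15] → take eta–gamma (4); add gamma.
Step 4: frontier [delta–mu 23, epsilon–kappa 21, eta–kappa 9, eta–rho 10, eta–theta 15] → take eta–kappa (9); add kappa.
Step 5: frontier [delta–mu 23, eta–rho 10, eta–theta 15, kappa–zeta 16] → take eta–rho (10); add rho.
Step 6: frontier [delta–mu 23, eta–theta 15, kappa–zeta 16] → take eta–theta (15); add theta.
Step 7: frontier [delta–mu 23, kappa–zeta 16] → take kappa–zeta (16); add zeta.
Step 8: frontier [delta–mu 23, mu–zeta 5] → take mu–zeta (5); add mu.
The 5th edge added is eta–rho.

eta-rho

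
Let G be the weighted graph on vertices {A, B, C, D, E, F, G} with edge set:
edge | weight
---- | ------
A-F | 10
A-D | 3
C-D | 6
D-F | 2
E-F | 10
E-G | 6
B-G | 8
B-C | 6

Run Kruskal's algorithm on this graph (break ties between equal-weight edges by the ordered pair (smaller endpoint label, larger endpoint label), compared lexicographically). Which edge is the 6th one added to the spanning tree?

B-G

Sort edges by weight, then run Kruskal:
D-F (2): add. Components now {A} {B} {C} {D,F} {E} {G}
A-D (3): add. Components now {A,D,F} {B} {C} {E} {G}
B-C (6): add. Components now {A,D,F} {B,C} {E} {G}
C-D (6): add. Components now {A,B,C,D,F} {E} {G}
E-G (6): add. Components now {A,B,C,D,F} {E,G}
B-G (8): add. Components now {A,B,C,D,E,F,G}
The 6th edge added is B-G.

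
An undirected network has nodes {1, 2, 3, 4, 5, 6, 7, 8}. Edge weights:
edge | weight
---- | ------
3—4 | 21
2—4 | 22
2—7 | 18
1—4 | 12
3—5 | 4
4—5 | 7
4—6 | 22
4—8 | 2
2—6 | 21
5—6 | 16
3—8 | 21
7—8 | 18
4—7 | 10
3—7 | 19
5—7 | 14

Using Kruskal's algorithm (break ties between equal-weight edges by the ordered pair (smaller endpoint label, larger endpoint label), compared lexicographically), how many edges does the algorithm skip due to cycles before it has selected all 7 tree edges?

Kruskal's algorithm — process edges by increasing weight (ties by edge label):
4—8 (2): add — endpoints in different components.
3—5 (4): add — endpoints in different components.
4—5 (7): add — endpoints in different components.
4—7 (10): add — endpoints in different components.
1—4 (12): add — endpoints in different components.
5—7 (14): skip — 5 and 7 already connected.
5—6 (16): add — endpoints in different components.
2—7 (18): add — endpoints in different components.
Edges rejected before the tree was complete: 1.

1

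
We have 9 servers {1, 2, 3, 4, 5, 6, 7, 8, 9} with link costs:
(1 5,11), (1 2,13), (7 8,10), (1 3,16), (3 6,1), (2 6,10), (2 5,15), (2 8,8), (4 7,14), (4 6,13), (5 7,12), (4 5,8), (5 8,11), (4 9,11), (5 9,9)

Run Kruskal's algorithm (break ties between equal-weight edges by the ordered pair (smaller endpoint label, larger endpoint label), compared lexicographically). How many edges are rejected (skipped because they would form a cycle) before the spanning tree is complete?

Sort edges by weight, then run Kruskal:
3 6 (1): add — endpoints in different components.
2 8 (8): add — endpoints in different components.
4 5 (8): add — endpoints in different components.
5 9 (9): add — endpoints in different components.
2 6 (10): add — endpoints in different components.
7 8 (10): add — endpoints in different components.
1 5 (11): add — endpoints in different components.
4 9 (11): skip — 4 and 9 already connected.
5 8 (11): add — endpoints in different components.
Edges rejected before the tree was complete: 1.

1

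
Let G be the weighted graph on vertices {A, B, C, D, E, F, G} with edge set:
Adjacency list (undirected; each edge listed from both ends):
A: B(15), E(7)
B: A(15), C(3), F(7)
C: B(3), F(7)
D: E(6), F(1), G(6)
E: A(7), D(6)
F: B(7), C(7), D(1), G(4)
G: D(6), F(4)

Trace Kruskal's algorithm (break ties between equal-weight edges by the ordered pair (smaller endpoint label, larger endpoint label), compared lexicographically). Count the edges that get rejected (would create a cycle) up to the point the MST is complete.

1

Kruskal: consider edges lightest-first.
D F (1): add. Components now {A} {B} {C} {D,F} {E} {G}
B C (3): add. Components now {A} {B,C} {D,F} {E} {G}
F G (4): add. Components now {A} {B,C} {D,F,G} {E}
D E (6): add. Components now {A} {B,C} {D,E,F,G}
D G (6): skip — D and G already connected.
A E (7): add. Components now {A,D,E,F,G} {B,C}
B F (7): add. Components now {A,B,C,D,E,F,G}
Edges rejected before the tree was complete: 1.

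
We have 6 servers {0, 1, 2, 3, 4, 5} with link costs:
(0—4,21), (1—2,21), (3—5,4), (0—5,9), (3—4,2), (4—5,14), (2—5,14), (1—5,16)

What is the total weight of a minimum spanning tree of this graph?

45

Grow the tree from 5 using Prim:
Step 1: cheapest edge leaving the tree is 3—5 (4); add 3.
Step 2: cheapest edge leaving the tree is 3—4 (2); add 4.
Step 3: cheapest edge leaving the tree is 0—5 (9); add 0.
Step 4: cheapest edge leaving the tree is 2—5 (14); add 2.
Step 5: cheapest edge leaving the tree is 1—5 (16); add 1.
MST edges: 3—5, 3—4, 0—5, 2—5, 1—5; total weight 4+2+9+14+16 = 45.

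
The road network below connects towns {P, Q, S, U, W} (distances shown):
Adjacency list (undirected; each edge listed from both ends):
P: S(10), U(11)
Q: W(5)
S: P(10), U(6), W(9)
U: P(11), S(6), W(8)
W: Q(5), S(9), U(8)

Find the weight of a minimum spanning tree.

29

Sort edges by weight, then run Kruskal:
Q-W (5): add. Components now {Q,W} {U} {S} {P}
S-U (6): add. Components now {Q,W} {S,U} {P}
U-W (8): add. Components now {Q,S,U,W} {P}
S-W (9): skip — W and S already connected.
P-S (10): add. Components now {P,Q,S,U,W}
MST edges: Q-W, S-U, U-W, P-S; total weight 5+6+8+10 = 29.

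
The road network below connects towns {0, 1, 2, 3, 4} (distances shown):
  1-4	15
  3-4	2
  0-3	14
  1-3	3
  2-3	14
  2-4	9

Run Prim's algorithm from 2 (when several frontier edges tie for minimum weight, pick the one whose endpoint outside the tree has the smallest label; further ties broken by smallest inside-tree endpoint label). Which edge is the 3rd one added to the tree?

1-3

Grow the tree from 2 using Prim:
Step 1: cheapest edge leaving the tree is 2-4 (9); add 4.
Step 2: cheapest edge leaving the tree is 3-4 (2); add 3.
Step 3: cheapest edge leaving the tree is 1-3 (3); add 1.
Step 4: cheapest edge leaving the tree is 0-3 (14); add 0.
The 3rd edge added is 1-3.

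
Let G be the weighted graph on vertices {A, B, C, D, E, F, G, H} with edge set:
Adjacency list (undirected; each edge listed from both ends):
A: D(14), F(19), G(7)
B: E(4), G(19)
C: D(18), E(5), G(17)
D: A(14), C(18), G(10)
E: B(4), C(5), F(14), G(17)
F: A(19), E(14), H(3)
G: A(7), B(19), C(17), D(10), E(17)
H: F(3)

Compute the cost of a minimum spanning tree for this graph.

60

Prim's algorithm from E:
Step 1: cheapest edge leaving the tree is B—E (4); add B.
Step 2: cheapest edge leaving the tree is C—E (5); add C.
Step 3: cheapest edge leaving the tree is E—F (14); add F.
Step 4: cheapest edge leaving the tree is F—H (3); add H.
Step 5: cheapest edge leaving the tree is C—G (17); add G.
Step 6: cheapest edge leaving the tree is A—G (7); add A.
Step 7: cheapest edge leaving the tree is D—G (10); add D.
MST edges: B—E, C—E, E—F, F—H, C—G, A—G, D—G; total weight 4+5+14+3+17+7+10 = 60.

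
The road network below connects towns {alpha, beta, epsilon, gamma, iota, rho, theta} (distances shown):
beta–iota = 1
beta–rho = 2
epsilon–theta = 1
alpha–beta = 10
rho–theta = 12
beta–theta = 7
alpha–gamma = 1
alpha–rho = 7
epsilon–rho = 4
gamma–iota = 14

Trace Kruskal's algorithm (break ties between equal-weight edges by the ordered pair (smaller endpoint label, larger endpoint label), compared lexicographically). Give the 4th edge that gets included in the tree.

Kruskal's algorithm — process edges by increasing weight (ties by edge label):
alpha–gamma (1): add. Components now {rho} {epsilon} {iota} {theta} {alpha,gamma} {beta}
beta–iota (1): add. Components now {rho} {epsilon} {beta,iota} {theta} {alpha,gamma}
epsilon–theta (1): add. Components now {rho} {epsilon,theta} {beta,iota} {alpha,gamma}
beta–rho (2): add. Components now {beta,iota,rho} {epsilon,theta} {alpha,gamma}
epsilon–rho (4): add. Components now {beta,epsilon,iota,rho,theta} {alpha,gamma}
alpha–rho (7): add. Components now {alpha,beta,epsilon,gamma,iota,rho,theta}
The 4th edge added is beta–rho.

beta-rho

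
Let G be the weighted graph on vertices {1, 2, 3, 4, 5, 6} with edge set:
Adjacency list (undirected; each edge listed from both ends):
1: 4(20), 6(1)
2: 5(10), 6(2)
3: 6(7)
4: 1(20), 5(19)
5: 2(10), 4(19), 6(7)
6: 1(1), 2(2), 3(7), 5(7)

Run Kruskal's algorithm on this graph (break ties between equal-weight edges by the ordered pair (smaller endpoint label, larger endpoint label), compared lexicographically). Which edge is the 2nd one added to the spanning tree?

2-6

Sort edges by weight, then run Kruskal:
1 6 (1): add. Components now {1,6} {2} {3} {4} {5}
2 6 (2): add. Components now {1,2,6} {3} {4} {5}
3 6 (7): add. Components now {1,2,3,6} {4} {5}
5 6 (7): add. Components now {1,2,3,5,6} {4}
2 5 (10): skip — 2 and 5 already connected.
4 5 (19): add. Components now {1,2,3,4,5,6}
The 2nd edge added is 2 6.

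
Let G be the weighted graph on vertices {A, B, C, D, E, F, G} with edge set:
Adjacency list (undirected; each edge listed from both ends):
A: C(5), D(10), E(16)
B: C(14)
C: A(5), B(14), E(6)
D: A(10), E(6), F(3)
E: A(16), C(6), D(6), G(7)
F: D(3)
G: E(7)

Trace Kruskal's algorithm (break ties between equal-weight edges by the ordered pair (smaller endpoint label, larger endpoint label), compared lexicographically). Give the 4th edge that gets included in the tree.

Kruskal: consider edges lightest-first.
D—F (3): add — endpoints in different components.
A—C (5): add — endpoints in different components.
C—E (6): add — endpoints in different components.
D—E (6): add — endpoints in different components.
E—G (7): add — endpoints in different components.
A—D (10): skip — A and D already connected.
B—C (14): add — endpoints in different components.
The 4th edge added is D—E.

D-E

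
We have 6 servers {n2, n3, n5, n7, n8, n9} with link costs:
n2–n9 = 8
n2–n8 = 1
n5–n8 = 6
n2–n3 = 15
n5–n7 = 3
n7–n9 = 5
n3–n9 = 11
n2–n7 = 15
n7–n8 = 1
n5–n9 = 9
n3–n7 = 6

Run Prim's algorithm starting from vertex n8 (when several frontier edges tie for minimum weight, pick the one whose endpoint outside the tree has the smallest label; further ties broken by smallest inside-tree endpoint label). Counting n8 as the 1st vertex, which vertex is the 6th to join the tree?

Prim's algorithm from n8:
Step 1: cheapest edge leaving the tree is n2–n8 (1); add n2.
Step 2: cheapest edge leaving the tree is n7–n8 (1); add n7.
Step 3: cheapest edge leaving the tree is n5–n7 (3); add n5.
Step 4: cheapest edge leaving the tree is n7–n9 (5); add n9.
Step 5: cheapest edge leaving the tree is n3–n7 (6); add n3.
Vertex order: n8, n2, n7, n5, n9, n3. The 6th vertex is n3.

n3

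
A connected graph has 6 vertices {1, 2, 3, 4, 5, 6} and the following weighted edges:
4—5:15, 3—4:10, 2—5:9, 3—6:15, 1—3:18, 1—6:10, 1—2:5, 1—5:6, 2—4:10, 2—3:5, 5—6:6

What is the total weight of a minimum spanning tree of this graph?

Kruskal: consider edges lightest-first.
1—2 (5): add. Components now {1,2} {3} {4} {5} {6}
2—3 (5): add. Components now {1,2,3} {4} {5} {6}
1—5 (6): add. Components now {1,2,3,5} {4} {6}
5—6 (6): add. Components now {1,2,3,5,6} {4}
2—5 (9): skip — 2 and 5 already connected.
1—6 (10): skip — 1 and 6 already connected.
2—4 (10): add. Components now {1,2,3,4,5,6}
MST edges: 1—2, 2—3, 1—5, 5—6, 2—4; total weight 5+5+6+6+10 = 32.

32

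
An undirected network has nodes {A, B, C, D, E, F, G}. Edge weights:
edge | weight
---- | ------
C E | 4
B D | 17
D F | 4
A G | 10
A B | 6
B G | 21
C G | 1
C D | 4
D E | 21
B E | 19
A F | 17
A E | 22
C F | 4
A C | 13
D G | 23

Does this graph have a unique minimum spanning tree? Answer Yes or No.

No

Kruskal's algorithm — process edges by increasing weight (ties by edge label):
C G (1): add. Components now {A} {B} {C,G} {D} {E} {F}
C D (4): add. Components now {A} {B} {C,D,G} {E} {F}
C E (4): add. Components now {A} {B} {C,D,E,G} {F}
C F (4): add. Components now {A} {B} {C,D,E,F,G}
D F (4): skip — D and F already connected.
A B (6): add. Components now {A,B} {C,D,E,F,G}
A G (10): add. Components now {A,B,C,D,E,F,G}
Non-tree edge D F has weight 4, equal to the heaviest edge on its tree cycle — swapping gives another MST of the same weight. Not unique.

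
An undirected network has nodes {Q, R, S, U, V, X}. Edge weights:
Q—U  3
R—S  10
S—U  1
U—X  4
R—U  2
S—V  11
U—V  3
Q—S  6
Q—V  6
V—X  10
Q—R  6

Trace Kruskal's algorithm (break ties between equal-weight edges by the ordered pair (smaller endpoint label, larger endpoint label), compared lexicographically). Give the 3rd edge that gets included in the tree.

Kruskal's algorithm — process edges by increasing weight (ties by edge label):
S—U (1): add. Components now {S,U} {Q} {R} {X} {V}
R—U (2): add. Components now {R,S,U} {Q} {X} {V}
Q—U (3): add. Components now {Q,R,S,U} {X} {V}
U—V (3): add. Components now {Q,R,S,U,V} {X}
U—X (4): add. Components now {Q,R,S,U,V,X}
The 3rd edge added is Q—U.

Q-U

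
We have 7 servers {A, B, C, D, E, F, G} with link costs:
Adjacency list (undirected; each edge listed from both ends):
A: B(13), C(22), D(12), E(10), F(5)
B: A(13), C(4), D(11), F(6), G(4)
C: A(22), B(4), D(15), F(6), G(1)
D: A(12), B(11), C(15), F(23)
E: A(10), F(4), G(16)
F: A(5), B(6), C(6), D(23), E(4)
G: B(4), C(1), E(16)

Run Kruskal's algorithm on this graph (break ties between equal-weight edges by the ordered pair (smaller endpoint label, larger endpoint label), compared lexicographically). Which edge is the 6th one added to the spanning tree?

Sort edges by weight, then run Kruskal:
C—G (1): add. Components now {A} {B} {C,G} {D} {E} {F}
B—C (4): add. Components now {A} {B,C,G} {D} {E} {F}
B—G (4): skip — B and G already connected.
E—F (4): add. Components now {A} {B,C,G} {D} {E,F}
A—F (5): add. Components now {A,E,F} {B,C,G} {D}
B—F (6): add. Components now {A,B,C,E,F,G} {D}
C—F (6): skip — C and F already connected.
A—E (10): skip — A and E already connected.
B—D (11): add. Components now {A,B,C,D,E,F,G}
The 6th edge added is B—D.

B-D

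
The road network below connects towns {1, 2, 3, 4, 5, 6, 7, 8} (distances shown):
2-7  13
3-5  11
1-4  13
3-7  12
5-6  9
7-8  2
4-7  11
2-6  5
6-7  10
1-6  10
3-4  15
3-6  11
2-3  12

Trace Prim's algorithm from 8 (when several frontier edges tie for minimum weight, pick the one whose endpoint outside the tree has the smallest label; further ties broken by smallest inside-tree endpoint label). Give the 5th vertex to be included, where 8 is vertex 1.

5

Grow the tree from 8 using Prim:
Step 1: frontier [7-8 2] → take 7-8 (2); add 7.
Step 2: frontier [6-7 10, 4-7 11, 3-7 12, 2-7 13] → take 6-7 (10); add 6.
Step 3: frontier [2-6 5, 5-6 9, 1-6 10, 3-6 11, 4-7 11, 3-7 12, 2-7 13] → take 2-6 (5); add 2.
Step 4: frontier [2-3 12, 5-6 9, 1-6 10, 3-6 11, 4-7 11, 3-7 12] → take 5-6 (9); add 5.
Step 5: frontier [2-3 12, 3-5 11, 1-6 10, 3-6 11, 4-7 11, 3-7 12] → take 1-6 (10); add 1.
Step 6: frontier [1-4 13, 2-3 12, 3-5 11, 3-6 11, 4-7 11, 3-7 12] → take 3-5 (11); add 3.
Step 7: frontier [1-4 13, 3-4 15, 4-7 11] → take 4-7 (11); add 4.
Vertex order: 8, 7, 6, 2, 5, 1, 3, 4. The 5th vertex is 5.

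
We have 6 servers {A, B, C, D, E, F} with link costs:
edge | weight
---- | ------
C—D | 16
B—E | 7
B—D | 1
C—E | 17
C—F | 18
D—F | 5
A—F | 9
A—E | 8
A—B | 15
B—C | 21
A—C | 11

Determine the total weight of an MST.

Grow the tree from A using Prim:
Step 1: frontier [A—E 8, A—F 9, A—C 11, A—B 15] → take A—E (8); add E.
Step 2: frontier [A—F 9, A—C 11, A—B 15, B—E 7, C—E 17] → take B—E (7); add B.
Step 3: frontier [A—F 9, A—C 11, B—D 1, B—C 21, C—E 17] → take B—D (1); add D.
Step 4: frontier [A—F 9, A—C 11, B—C 21, D—F 5, C—D 16, C—E 17] → take D—F (5); add F.
Step 5: frontier [A—C 11, B—C 21, C—D 16, C—E 17, C—F 18] → take A—C (11); add C.
MST edges: A—E, B—E, B—D, D—F, A—C; total weight 8+7+1+5+11 = 32.

32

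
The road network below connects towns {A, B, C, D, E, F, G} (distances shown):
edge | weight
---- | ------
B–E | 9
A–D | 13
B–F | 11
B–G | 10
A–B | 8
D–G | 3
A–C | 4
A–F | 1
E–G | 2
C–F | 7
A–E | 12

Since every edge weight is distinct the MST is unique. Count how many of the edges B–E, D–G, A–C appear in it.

Kruskal's algorithm — process edges by increasing weight (ties by edge label):
A–F (1): add — endpoints in different components.
E–G (2): add — endpoints in different components.
D–G (3): add — endpoints in different components.
A–C (4): add — endpoints in different components.
C–F (7): skip — C and F already connected.
A–B (8): add — endpoints in different components.
B–E (9): add — endpoints in different components.
MST edge set: {A–F, E–G, D–G, A–C, A–B, B–E}.
Of the listed edges, {B–E, D–G, A–C} are in the MST → 3.

3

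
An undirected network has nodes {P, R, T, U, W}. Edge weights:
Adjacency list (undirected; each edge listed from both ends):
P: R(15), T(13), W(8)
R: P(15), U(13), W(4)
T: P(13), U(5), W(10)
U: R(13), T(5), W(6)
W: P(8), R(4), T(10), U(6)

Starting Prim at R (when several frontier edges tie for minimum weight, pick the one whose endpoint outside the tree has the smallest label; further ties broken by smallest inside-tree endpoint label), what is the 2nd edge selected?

Prim's algorithm from R:
Step 1: cheapest edge leaving the tree is R-W (4); add W.
Step 2: cheapest edge leaving the tree is U-W (6); add U.
Step 3: cheapest edge leaving the tree is T-U (5); add T.
Step 4: cheapest edge leaving the tree is P-W (8); add P.
The 2nd edge added is U-W.

U-W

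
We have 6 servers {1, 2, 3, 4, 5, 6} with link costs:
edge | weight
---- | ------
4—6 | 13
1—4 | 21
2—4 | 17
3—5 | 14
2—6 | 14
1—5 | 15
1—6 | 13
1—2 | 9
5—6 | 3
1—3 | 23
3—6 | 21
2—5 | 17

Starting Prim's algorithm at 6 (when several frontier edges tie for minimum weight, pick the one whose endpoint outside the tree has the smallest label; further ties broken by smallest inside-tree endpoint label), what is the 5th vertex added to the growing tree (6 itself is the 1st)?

4

Prim, starting at 6.
Step 1: frontier [5—6 3, 1—6 13, 4—6 13, 2—6 14, 3—6 21] → take 5—6 (3); add 5.
Step 2: frontier [3—5 14, 1—5 15, 2—5 17, 1—6 13, 4—6 13, 2—6 14, 3—6 21] → take 1—6 (13); add 1.
Step 3: frontier [1—2 9, 1—4 21, 1—3 23, 3—5 14, 2—5 17, 4—6 13, 2—6 14, 3—6 21] → take 1—2 (9); add 2.
Step 4: frontier [1—4 21, 1—3 23, 2—4 17, 3—5 14, 4—6 13, 3—6 21] → take 4—6 (13); add 4.
Step 5: frontier [1—3 23, 3—5 14, 3—6 21] → take 3—5 (14); add 3.
Vertex order: 6, 5, 1, 2, 4, 3. The 5th vertex is 4.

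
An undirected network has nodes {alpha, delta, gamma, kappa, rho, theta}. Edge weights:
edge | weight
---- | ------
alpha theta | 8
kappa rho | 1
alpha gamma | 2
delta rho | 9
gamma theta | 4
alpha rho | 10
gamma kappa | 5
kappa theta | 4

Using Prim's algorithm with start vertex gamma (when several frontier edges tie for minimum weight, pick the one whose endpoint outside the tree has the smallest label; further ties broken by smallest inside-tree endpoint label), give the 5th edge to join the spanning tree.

Prim's algorithm from gamma:
Step 1: cheapest edge leaving the tree is alpha gamma (2); add alpha.
Step 2: cheapest edge leaving the tree is gamma theta (4); add theta.
Step 3: cheapest edge leaving the tree is kappa theta (4); add kappa.
Step 4: cheapest edge leaving the tree is kappa rho (1); add rho.
Step 5: cheapest edge leaving the tree is delta rho (9); add delta.
The 5th edge added is delta rho.

delta-rho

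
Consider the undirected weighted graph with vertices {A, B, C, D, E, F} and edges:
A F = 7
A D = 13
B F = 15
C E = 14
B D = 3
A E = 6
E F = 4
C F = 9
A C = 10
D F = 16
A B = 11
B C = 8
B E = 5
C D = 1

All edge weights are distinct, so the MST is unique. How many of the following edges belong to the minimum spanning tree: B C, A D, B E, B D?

Kruskal: consider edges lightest-first.
C D (1): add. Components now {A} {B} {C,D} {E} {F}
B D (3): add. Components now {A} {B,C,D} {E} {F}
E F (4): add. Components now {A} {B,C,D} {E,F}
B E (5): add. Components now {A} {B,C,D,E,F}
A E (6): add. Components now {A,B,C,D,E,F}
MST edge set: {C D, B D, E F, B E, A E}.
Of the listed edges, {B E, B D} are in the MST → 2.

2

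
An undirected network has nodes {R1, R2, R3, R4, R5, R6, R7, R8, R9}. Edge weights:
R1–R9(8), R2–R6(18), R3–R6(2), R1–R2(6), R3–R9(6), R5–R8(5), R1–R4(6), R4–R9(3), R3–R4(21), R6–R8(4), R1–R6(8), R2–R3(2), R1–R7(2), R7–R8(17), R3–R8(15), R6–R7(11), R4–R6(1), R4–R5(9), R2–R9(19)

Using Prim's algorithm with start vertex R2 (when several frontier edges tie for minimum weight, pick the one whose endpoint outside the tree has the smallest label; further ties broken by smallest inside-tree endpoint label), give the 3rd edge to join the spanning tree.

Prim, starting at R2.
Step 1: cheapest edge leaving the tree is R2–R3 (2); add R3.
Step 2: cheapest edge leaving the tree is R3–R6 (2); add R6.
Step 3: cheapest edge leaving the tree is R4–R6 (1); add R4.
Step 4: cheapest edge leaving the tree is R4–R9 (3); add R9.
Step 5: cheapest edge leaving the tree is R6–R8 (4); add R8.
Step 6: cheapest edge leaving the tree is R5–R8 (5); add R5.
Step 7: cheapest edge leaving the tree is R1–R2 (6); add R1.
Step 8: cheapest edge leaving the tree is R1–R7 (2); add R7.
The 3rd edge added is R4–R6.

R4-R6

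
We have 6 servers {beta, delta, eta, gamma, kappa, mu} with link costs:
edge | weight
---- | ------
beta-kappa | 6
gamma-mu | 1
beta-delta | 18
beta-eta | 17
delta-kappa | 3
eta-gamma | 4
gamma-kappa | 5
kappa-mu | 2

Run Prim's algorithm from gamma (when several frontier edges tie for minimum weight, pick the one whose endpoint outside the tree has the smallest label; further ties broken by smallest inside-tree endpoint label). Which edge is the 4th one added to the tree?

eta-gamma

Prim, starting at gamma.
Step 1: frontier [gamma-mu 1, eta-gamma 4, gamma-kappa 5] → take gamma-mu (1); add mu.
Step 2: frontier [eta-gamma 4, gamma-kappa 5, kappa-mu 2] → take kappa-mu (2); add kappa.
Step 3: frontier [eta-gamma 4, delta-kappa 3, beta-kappa 6] → take delta-kappa (3); add delta.
Step 4: frontier [beta-delta 18, eta-gamma 4, beta-kappa 6] → take eta-gamma (4); add eta.
Step 5: frontier [beta-delta 18, beta-eta 17, beta-kappa 6] → take beta-kappa (6); add beta.
The 4th edge added is eta-gamma.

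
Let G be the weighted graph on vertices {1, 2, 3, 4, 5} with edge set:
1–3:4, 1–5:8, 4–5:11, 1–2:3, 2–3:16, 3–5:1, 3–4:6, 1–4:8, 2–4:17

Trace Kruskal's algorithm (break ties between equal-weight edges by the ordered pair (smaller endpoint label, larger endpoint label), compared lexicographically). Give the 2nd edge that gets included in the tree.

1-2

Kruskal: consider edges lightest-first.
3–5 (1): add. Components now {1} {2} {3,5} {4}
1–2 (3): add. Components now {1,2} {3,5} {4}
1–3 (4): add. Components now {1,2,3,5} {4}
3–4 (6): add. Components now {1,2,3,4,5}
The 2nd edge added is 1–2.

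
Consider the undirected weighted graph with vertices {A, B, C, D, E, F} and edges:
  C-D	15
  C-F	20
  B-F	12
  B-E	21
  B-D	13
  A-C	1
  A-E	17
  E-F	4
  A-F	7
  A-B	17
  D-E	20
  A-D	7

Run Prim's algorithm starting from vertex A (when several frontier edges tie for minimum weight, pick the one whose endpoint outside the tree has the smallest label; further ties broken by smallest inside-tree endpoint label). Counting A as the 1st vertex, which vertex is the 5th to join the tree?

Grow the tree from A using Prim:
Step 1: cheapest edge leaving the tree is A-C (1); add C.
Step 2: cheapest edge leaving the tree is A-D (7); add D.
Step 3: cheapest edge leaving the tree is A-F (7); add F.
Step 4: cheapest edge leaving the tree is E-F (4); add E.
Step 5: cheapest edge leaving the tree is B-F (12); add B.
Vertex order: A, C, D, F, E, B. The 5th vertex is E.

E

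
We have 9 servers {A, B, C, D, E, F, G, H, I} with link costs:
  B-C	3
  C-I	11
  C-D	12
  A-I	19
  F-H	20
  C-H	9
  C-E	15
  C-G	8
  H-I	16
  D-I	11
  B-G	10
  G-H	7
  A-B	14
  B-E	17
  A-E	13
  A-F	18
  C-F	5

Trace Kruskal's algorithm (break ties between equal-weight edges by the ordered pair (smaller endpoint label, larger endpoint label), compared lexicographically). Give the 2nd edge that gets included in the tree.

C-F

Kruskal: consider edges lightest-first.
B-C (3): add — endpoints in different components.
C-F (5): add — endpoints in different components.
G-H (7): add — endpoints in different components.
C-G (8): add — endpoints in different components.
C-H (9): skip — C and H already connected.
B-G (10): skip — B and G already connected.
C-I (11): add — endpoints in different components.
D-I (11): add — endpoints in different components.
C-D (12): skip — C and D already connected.
A-E (13): add — endpoints in different components.
A-B (14): add — endpoints in different components.
The 2nd edge added is C-F.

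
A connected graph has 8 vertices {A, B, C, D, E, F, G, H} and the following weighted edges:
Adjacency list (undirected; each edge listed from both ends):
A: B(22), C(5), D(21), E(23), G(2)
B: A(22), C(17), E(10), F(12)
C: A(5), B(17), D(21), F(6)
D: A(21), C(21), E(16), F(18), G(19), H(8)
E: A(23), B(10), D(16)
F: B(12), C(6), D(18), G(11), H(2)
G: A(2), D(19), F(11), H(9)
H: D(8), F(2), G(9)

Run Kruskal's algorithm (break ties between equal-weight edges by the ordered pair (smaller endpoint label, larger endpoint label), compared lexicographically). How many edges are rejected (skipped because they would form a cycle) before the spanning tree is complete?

2

Kruskal's algorithm — process edges by increasing weight (ties by edge label):
A-G (2): add — endpoints in different components.
F-H (2): add — endpoints in different components.
A-C (5): add — endpoints in different components.
C-F (6): add — endpoints in different components.
D-H (8): add — endpoints in different components.
G-H (9): skip — G and H already connected.
B-E (10): add — endpoints in different components.
F-G (11): skip — F and G already connected.
B-F (12): add — endpoints in different components.
Edges rejected before the tree was complete: 2.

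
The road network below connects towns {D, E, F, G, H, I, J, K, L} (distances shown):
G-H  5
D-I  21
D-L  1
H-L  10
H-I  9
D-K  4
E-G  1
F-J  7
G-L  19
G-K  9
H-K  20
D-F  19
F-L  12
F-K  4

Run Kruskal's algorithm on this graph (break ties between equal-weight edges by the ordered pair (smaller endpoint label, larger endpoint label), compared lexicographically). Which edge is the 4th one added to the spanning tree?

Kruskal's algorithm — process edges by increasing weight (ties by edge label):
D-L (1): add — endpoints in different components.
E-G (1): add — endpoints in different components.
D-K (4): add — endpoints in different components.
F-K (4): add — endpoints in different components.
G-H (5): add — endpoints in different components.
F-J (7): add — endpoints in different components.
G-K (9): add — endpoints in different components.
H-I (9): add — endpoints in different components.
The 4th edge added is F-K.

F-K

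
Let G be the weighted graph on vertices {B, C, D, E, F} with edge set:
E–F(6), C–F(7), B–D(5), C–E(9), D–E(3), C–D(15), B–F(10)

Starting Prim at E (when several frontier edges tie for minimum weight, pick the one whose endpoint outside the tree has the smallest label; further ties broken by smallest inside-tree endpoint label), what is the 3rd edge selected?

E-F

Prim, starting at E.
Step 1: cheapest edge leaving the tree is D–E (3); add D.
Step 2: cheapest edge leaving the tree is B–D (5); add B.
Step 3: cheapest edge leaving the tree is E–F (6); add F.
Step 4: cheapest edge leaving the tree is C–F (7); add C.
The 3rd edge added is E–F.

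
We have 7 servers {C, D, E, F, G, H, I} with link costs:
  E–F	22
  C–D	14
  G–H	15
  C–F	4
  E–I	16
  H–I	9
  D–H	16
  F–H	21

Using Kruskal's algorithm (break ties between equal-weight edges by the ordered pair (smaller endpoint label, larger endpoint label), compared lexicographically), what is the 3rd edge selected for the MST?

Sort edges by weight, then run Kruskal:
C–F (4): add — endpoints in different components.
H–I (9): add — endpoints in different components.
C–D (14): add — endpoints in different components.
G–H (15): add — endpoints in different components.
D–H (16): add — endpoints in different components.
E–I (16): add — endpoints in different components.
The 3rd edge added is C–D.

C-D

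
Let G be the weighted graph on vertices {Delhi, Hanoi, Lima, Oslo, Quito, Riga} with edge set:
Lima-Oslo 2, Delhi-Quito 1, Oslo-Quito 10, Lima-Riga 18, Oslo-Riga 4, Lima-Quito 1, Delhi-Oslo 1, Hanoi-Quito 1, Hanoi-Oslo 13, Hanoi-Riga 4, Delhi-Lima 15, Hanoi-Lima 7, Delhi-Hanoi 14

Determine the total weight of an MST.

Prim's algorithm from Delhi:
Step 1: cheapest edge leaving the tree is Delhi-Oslo (1); add Oslo.
Step 2: cheapest edge leaving the tree is Delhi-Quito (1); add Quito.
Step 3: cheapest edge leaving the tree is Hanoi-Quito (1); add Hanoi.
Step 4: cheapest edge leaving the tree is Lima-Quito (1); add Lima.
Step 5: cheapest edge leaving the tree is Hanoi-Riga (4); add Riga.
MST edges: Delhi-Oslo, Delhi-Quito, Hanoi-Quito, Lima-Quito, Hanoi-Riga; total weight 1+1+1+1+4 = 8.

8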